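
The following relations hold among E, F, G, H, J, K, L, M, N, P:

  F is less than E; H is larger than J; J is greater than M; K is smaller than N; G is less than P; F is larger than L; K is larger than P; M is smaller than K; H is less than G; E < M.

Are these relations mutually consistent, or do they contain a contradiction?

consistent

The single ordering L < F < E < M < J < H < G < P < K < N satisfies every listed relation, so no contradiction arises.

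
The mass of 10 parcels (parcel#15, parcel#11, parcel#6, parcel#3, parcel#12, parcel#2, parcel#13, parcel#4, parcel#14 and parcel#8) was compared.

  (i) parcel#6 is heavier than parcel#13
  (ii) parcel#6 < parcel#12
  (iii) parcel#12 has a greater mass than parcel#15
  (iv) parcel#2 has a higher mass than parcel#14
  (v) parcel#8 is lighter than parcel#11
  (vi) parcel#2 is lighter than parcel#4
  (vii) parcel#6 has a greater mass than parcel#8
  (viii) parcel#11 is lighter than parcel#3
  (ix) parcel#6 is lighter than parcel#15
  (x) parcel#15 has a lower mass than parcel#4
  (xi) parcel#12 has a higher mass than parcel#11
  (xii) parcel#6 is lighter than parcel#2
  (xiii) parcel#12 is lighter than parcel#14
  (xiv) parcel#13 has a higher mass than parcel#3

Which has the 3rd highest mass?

Chaining the given pairs: parcel#8 < parcel#11 < parcel#3 < parcel#13 < parcel#6 < parcel#15 < parcel#12 < parcel#14 < parcel#2 < parcel#4.
The 3rd largest is parcel#14.

parcel#14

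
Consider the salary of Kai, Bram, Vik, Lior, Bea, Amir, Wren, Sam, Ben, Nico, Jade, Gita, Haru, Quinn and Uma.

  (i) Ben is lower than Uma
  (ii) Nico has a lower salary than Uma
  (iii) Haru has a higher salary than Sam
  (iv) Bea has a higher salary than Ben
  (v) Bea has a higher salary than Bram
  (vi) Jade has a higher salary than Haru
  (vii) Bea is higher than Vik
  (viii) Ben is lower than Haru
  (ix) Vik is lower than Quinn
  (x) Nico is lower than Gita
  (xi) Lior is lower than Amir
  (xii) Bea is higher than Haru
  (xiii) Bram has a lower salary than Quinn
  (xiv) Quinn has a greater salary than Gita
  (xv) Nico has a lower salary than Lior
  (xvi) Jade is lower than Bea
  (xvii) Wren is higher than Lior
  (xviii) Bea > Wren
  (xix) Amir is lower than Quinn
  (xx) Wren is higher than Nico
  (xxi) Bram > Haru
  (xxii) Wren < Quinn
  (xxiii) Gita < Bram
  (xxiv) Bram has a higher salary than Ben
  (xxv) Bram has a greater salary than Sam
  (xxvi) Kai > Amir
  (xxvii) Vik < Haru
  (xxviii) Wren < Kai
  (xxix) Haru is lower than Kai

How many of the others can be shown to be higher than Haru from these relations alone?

5

The elements the relations force above Haru are Kai, Jade, Bram, Bea, Quinn — no chain reaches any other.
That is 5.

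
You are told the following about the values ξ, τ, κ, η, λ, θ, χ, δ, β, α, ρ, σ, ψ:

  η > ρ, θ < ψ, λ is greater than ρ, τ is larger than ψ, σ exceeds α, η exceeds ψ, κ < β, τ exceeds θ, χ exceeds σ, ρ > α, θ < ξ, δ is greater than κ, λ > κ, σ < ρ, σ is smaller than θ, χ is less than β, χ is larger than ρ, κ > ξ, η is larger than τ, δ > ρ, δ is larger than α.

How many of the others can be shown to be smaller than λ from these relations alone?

6

The elements the relations force below λ are α, σ, θ, ξ, ρ, κ — no chain reaches any other.
That is 6.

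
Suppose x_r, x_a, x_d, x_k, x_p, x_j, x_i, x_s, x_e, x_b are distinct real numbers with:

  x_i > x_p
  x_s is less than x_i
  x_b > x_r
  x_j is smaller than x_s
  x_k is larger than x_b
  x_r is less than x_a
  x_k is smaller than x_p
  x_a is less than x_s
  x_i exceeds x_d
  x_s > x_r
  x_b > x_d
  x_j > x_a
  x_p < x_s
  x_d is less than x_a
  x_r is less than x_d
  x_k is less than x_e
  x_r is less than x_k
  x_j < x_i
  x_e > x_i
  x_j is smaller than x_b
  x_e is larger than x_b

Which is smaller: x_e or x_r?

Link the given pairs in sequence: x_r < x_d; x_d < x_a; x_a < x_j; x_j < x_b; x_b < x_k; x_k < x_p; x_p < x_s; x_s < x_i; x_i < x_e.
Together: x_r < x_d < x_a < x_j < x_b < x_k < x_p < x_s < x_i < x_e.
So x_r < x_e; x_r is the smaller of the two.

x_r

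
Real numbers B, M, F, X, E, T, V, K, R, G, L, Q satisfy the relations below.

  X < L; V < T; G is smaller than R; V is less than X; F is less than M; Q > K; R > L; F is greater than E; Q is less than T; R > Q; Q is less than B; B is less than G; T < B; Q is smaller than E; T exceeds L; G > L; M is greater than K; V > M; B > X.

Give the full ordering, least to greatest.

K < Q < E < F < M < V < X < L < T < B < G < R

Nothing is placed below K, so it is least; from there K < Q; Q < E; E < F; F < M; M < V; V < X; X < L; L < T; T < B; B < G; G < R, each given directly.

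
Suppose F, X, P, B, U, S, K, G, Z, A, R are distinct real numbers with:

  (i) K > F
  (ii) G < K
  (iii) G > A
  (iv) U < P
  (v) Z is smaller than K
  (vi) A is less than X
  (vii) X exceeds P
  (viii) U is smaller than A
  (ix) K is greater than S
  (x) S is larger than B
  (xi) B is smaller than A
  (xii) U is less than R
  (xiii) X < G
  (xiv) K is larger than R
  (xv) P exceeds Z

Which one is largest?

K

Z is not greatest since Z < P; U is not greatest since U < R; R is not greatest since R < K; B is not greatest since B < S; P is not greatest since P < X; A is not greatest since A < X; S is not greatest since S < K; F is not greatest since F < K; X is not greatest since X < G; G is not greatest since G < K.
Only K has nothing above it, so K is the largest.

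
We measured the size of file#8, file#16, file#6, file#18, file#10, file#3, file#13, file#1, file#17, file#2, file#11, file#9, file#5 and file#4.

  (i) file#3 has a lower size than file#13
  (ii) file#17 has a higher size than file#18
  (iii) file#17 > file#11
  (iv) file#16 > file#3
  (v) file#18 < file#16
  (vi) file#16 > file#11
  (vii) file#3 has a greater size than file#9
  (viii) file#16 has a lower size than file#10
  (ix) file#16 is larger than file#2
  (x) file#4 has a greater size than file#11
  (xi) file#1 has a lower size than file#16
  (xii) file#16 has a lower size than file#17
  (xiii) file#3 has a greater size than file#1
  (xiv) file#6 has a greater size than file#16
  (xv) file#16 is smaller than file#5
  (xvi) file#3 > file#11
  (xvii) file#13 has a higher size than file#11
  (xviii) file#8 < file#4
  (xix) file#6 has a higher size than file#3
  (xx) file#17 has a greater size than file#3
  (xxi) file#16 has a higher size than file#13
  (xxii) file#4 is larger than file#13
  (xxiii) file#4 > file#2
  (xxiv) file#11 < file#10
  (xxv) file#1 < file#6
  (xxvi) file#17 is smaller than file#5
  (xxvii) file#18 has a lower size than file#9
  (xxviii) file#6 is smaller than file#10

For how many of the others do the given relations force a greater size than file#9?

The elements the relations force above file#9 are file#3, file#13, file#16, file#17, file#6, file#5, file#4, file#10 — no chain reaches any other.
That is 8.

8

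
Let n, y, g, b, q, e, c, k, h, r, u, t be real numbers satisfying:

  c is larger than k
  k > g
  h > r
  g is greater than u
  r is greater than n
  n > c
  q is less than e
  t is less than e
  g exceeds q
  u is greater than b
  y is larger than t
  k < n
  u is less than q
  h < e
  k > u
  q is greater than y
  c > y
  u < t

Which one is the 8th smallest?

c

Piecing the relations together gives one ordering: b < u < t < y < q < g < k < c < n < r < h < e.
The 8th smallest is c.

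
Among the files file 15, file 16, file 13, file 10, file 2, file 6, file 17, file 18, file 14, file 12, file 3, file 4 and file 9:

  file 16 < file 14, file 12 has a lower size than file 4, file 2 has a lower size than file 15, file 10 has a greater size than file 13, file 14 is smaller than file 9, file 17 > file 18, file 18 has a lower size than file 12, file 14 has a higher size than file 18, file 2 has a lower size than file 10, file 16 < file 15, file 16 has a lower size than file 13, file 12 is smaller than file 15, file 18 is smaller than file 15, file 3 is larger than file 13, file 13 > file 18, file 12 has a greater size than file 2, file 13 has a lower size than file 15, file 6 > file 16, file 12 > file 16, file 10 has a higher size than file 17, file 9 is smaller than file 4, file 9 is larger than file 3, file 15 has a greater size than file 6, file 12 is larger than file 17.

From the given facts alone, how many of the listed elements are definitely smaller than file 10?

The elements the relations force below file 10 are file 16, file 18, file 13, file 2, file 17 — no chain reaches any other.
That is 5.

5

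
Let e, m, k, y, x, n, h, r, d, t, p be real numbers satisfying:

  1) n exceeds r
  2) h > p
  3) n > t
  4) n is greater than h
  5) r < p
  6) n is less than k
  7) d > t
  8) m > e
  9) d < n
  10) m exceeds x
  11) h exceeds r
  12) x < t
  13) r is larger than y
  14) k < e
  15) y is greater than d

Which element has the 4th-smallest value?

Piecing the relations together gives one ordering: x < t < d < y < r < p < h < n < k < e < m.
Counting 4 from the smallest end gives y.

y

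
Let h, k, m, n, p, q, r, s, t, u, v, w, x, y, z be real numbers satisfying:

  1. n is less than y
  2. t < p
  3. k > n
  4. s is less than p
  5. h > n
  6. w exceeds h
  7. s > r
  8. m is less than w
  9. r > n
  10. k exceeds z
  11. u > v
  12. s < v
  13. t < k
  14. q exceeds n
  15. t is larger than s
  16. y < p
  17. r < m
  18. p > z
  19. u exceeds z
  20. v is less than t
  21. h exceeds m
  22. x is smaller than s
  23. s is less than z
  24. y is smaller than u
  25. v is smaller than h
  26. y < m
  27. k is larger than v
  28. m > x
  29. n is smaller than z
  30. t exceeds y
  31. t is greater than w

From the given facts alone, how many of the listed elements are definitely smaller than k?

From k the given relations immediately reach n, v, t, z.
From those, y, s, w — 7 in total.
From those, r, x, m, h — 11 in total.
Nothing else is reachable below k; 11 in all.

11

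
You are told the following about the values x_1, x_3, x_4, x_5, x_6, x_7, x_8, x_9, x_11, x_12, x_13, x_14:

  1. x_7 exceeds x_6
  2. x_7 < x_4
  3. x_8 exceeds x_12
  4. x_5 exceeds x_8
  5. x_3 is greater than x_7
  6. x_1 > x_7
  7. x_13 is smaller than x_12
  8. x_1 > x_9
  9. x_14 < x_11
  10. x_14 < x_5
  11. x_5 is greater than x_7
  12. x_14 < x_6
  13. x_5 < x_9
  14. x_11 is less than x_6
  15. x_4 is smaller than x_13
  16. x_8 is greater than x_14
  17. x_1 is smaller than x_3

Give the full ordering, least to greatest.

x_14 < x_11 < x_6 < x_7 < x_4 < x_13 < x_12 < x_8 < x_5 < x_9 < x_1 < x_3

The consecutive links are each given: x_14 < x_11; x_11 < x_6; x_6 < x_7; x_7 < x_4; x_4 < x_13; x_13 < x_12; x_12 < x_8; x_8 < x_5; x_5 < x_9; x_9 < x_1; x_1 < x_3.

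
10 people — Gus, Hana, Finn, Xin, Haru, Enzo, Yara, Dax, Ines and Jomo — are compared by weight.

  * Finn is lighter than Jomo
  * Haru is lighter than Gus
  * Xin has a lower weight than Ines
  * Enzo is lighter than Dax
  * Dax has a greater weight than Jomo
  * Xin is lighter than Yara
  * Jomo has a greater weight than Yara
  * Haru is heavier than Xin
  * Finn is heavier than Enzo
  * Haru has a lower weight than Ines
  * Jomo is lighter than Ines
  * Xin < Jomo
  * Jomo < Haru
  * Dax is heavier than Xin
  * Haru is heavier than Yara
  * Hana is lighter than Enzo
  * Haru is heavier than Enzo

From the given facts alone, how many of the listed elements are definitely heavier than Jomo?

4

From Jomo the given relations immediately reach Dax, Haru, Ines.
From those, Gus — 4 in total.
Nothing else is reachable above Jomo; 4 in all.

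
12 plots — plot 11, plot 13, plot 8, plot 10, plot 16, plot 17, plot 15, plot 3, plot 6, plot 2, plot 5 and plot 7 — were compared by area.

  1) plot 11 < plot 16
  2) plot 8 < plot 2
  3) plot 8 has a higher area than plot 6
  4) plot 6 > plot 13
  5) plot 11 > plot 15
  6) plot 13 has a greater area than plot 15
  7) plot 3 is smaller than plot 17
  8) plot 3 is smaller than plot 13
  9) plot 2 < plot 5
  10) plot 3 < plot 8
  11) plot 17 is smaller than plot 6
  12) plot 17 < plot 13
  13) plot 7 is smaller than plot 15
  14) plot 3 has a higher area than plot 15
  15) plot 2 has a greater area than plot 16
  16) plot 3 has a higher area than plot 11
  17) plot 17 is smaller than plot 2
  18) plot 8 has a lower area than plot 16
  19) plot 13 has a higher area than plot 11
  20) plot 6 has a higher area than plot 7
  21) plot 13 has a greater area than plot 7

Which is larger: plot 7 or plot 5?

plot 5

Chaining the given relations: plot 7 < plot 15 < plot 11 < plot 3 < plot 17 < plot 13 < plot 6 < plot 8 < plot 16 < plot 2 < plot 5.
So plot 7 < plot 5; plot 5 is the larger of the two.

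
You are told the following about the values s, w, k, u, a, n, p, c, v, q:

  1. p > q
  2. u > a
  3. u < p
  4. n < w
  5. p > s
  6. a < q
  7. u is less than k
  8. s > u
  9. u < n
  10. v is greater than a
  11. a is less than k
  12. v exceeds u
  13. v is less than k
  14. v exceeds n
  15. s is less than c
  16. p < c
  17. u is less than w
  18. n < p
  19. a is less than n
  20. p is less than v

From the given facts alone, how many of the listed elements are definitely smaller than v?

From v the given relations immediately reach a, u, n, p.
From those, q, s — 6 in total.
No other element is forced below v by the given relations, so the count is 6.

6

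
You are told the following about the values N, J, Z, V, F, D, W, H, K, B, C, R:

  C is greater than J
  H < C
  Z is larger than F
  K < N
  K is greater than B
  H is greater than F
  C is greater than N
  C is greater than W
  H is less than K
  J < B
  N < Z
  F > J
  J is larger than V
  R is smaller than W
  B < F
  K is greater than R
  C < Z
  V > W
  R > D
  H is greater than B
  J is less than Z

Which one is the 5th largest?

The consecutive relations fix a unique order: D < R < W < V < J < B < F < H < K < N < C < Z.
The 5th largest is H.

H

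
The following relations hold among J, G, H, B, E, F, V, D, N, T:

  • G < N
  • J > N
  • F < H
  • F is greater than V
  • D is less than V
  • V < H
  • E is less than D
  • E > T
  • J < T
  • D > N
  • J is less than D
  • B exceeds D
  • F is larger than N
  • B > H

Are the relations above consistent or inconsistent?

consistent

The single ordering G < N < J < T < E < D < V < F < H < B satisfies every listed relation, so no contradiction arises.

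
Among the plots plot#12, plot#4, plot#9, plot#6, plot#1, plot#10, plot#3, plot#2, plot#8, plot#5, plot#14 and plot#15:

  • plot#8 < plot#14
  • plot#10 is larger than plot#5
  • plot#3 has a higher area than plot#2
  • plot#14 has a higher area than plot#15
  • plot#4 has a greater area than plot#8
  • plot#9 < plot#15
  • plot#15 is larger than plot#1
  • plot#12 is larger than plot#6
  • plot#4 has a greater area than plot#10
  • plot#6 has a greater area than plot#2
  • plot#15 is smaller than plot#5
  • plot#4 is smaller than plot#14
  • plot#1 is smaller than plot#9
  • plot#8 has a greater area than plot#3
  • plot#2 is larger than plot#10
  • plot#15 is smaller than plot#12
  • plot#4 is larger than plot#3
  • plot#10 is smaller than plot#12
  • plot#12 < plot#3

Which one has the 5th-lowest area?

plot#10

Piecing the relations together gives one ordering: plot#1 < plot#9 < plot#15 < plot#5 < plot#10 < plot#2 < plot#6 < plot#12 < plot#3 < plot#8 < plot#4 < plot#14.
Counting 5 from the smallest end gives plot#10.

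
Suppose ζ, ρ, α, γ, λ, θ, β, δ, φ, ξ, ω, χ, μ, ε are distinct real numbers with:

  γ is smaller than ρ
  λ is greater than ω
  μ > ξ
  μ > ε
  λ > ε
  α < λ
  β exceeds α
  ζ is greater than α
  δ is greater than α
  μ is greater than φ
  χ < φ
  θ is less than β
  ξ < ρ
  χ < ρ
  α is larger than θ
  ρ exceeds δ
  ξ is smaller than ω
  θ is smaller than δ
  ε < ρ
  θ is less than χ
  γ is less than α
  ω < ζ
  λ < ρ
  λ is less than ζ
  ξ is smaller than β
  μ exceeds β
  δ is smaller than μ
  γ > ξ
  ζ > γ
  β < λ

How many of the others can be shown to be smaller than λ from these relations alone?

Directly below λ: α, ε, ω, β.
One step further: ξ, γ, θ (7 so far).
Nothing else is reachable below λ; 7 in all.

7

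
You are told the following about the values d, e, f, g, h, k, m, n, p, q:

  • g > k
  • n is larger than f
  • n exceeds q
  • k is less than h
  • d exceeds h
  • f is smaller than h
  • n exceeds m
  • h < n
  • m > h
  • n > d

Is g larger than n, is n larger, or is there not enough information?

Following every chain through g: below g we get k.
n is not reached, and no chain runs the other way from n to g.
So the given relations leave the order of g and n undetermined.

undetermined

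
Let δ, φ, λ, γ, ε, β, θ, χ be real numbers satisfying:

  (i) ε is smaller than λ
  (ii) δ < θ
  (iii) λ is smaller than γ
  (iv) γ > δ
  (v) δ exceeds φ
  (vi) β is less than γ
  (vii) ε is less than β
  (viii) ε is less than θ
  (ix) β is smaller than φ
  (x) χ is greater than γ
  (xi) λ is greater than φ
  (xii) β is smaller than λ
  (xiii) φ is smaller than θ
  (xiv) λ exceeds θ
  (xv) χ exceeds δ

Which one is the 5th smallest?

Chaining the given pairs: ε < β < φ < δ < θ < λ < γ < χ.
The 5th smallest is θ.

θ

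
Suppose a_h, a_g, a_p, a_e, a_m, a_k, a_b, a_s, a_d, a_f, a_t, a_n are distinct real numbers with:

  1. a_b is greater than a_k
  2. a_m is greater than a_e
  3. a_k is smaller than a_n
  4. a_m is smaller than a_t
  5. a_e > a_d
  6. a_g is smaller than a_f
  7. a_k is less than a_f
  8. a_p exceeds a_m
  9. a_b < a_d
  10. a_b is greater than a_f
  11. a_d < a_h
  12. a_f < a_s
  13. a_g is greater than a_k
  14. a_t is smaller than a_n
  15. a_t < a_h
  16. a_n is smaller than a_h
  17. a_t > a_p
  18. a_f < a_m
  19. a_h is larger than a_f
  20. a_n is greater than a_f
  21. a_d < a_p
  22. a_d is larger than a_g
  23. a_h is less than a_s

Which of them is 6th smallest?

The consecutive relations fix a unique order: a_k < a_g < a_f < a_b < a_d < a_e < a_m < a_p < a_t < a_n < a_h < a_s.
The 6th smallest is a_e.

a_e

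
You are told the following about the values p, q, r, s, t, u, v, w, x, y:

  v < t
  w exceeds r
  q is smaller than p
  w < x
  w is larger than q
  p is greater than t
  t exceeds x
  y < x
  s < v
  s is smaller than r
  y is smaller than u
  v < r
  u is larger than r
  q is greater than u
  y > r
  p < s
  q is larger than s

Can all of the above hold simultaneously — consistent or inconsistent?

We have p < s stated directly, yet also s < v < r < y < u < q < w < x < t < p by chaining the others — so s < p. Contradiction.

inconsistent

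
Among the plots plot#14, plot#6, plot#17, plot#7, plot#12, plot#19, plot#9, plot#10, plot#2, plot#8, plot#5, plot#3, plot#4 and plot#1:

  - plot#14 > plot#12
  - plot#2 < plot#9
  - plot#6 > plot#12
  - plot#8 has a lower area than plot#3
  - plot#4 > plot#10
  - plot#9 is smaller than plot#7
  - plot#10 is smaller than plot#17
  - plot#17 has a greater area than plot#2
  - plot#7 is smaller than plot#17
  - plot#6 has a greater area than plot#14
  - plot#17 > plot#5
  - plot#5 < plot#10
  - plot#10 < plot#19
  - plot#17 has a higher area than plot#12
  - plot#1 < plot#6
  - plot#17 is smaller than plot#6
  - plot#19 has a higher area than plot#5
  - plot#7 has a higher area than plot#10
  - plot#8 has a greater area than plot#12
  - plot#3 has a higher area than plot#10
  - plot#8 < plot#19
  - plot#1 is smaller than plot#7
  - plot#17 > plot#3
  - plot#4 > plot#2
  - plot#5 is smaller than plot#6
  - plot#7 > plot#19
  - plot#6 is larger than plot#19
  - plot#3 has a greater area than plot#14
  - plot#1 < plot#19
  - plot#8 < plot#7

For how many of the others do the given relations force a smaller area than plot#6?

From plot#6 the given relations immediately reach plot#12, plot#14, plot#1, plot#5, plot#19, plot#17.
From those, plot#8, plot#10, plot#2, plot#3, plot#7 — 11 in total.
From those, plot#9 — 12 in total.
Nothing else is reachable below plot#6; 12 in all.

12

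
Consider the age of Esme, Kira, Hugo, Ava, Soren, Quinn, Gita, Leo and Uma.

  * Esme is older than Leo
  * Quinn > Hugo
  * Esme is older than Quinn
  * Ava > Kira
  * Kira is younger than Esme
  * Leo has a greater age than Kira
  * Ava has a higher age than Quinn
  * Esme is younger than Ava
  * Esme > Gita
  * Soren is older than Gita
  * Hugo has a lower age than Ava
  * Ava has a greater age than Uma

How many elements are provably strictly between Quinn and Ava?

1

The relations place Quinn below Ava. An element lies strictly between them when it is forced above Quinn and also forced below Ava.
Above Quinn: {Esme}. Below Ava: {Kira, Gita, Hugo, Leo, Uma, Esme}.
Intersection: {Esme} — 1.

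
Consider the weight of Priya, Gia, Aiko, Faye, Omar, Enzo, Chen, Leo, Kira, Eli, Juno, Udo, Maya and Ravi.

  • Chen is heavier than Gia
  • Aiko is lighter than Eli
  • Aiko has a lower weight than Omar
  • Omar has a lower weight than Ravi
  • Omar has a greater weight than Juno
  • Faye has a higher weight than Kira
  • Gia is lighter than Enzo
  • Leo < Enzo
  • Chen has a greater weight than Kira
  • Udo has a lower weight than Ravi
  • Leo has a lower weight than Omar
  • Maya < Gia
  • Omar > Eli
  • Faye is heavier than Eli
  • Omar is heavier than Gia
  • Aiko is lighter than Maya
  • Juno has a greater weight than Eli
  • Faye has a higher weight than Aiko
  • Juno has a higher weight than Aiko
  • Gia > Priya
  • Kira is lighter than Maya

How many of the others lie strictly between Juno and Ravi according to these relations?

1

Chaining upward from Juno reaches: Omar.
Chaining downward from Ravi reaches: Kira, Udo, Aiko, Eli, Priya, Maya, Gia, Leo, Omar.
Strictly between Juno and Ravi are those in both lists: Omar — 1 element.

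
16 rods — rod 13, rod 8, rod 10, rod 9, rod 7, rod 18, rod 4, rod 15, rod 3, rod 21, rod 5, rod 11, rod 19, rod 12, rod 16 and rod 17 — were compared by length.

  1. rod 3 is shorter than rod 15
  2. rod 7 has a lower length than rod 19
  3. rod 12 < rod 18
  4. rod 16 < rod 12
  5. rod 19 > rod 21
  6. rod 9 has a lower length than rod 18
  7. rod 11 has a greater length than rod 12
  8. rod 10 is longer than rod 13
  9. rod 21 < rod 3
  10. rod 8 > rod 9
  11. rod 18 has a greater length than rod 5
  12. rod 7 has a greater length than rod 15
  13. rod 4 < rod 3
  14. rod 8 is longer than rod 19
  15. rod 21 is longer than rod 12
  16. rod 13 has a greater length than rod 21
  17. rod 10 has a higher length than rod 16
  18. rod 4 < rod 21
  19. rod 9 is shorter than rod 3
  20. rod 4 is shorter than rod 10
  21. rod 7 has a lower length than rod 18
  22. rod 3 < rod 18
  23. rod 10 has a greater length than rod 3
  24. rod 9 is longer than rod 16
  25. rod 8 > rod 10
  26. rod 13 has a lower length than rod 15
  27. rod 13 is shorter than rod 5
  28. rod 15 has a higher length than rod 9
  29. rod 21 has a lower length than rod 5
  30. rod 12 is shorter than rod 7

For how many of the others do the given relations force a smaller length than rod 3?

Directly below rod 3: rod 4, rod 9, rod 21.
One step further: rod 16, rod 12 (5 so far).
No other element is forced below rod 3 by the given relations, so the count is 5.

5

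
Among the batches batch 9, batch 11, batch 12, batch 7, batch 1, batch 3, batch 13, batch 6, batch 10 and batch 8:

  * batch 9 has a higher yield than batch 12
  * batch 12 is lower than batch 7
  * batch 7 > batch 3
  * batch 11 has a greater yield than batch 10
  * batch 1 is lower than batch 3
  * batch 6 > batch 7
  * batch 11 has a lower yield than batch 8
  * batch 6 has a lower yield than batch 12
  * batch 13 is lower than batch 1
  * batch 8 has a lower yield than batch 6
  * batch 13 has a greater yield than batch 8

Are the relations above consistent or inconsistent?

We have batch 12 < batch 7 stated directly, yet also batch 7 < batch 6 < batch 12 by chaining the others — so batch 7 < batch 12. Contradiction.

inconsistent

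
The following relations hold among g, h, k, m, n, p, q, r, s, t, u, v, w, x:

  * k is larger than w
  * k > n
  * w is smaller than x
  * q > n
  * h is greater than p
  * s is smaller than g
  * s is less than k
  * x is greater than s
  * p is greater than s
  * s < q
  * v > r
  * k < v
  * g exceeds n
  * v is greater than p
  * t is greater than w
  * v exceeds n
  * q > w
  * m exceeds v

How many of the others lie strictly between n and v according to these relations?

The relations place n below v. An element lies strictly between them when it is forced above n and also forced below v.
Above n: {k, q, m, g}. Below v: {w, s, k, r, p}.
Intersection: {k} — 1.

1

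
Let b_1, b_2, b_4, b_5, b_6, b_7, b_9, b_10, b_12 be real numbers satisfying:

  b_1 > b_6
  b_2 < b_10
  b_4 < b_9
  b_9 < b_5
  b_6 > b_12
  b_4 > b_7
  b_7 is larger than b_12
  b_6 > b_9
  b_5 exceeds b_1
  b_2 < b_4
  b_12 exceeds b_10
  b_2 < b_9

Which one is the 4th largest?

b_9

The consecutive relations fix a unique order: b_2 < b_10 < b_12 < b_7 < b_4 < b_9 < b_6 < b_1 < b_5.
The 4th largest is b_9.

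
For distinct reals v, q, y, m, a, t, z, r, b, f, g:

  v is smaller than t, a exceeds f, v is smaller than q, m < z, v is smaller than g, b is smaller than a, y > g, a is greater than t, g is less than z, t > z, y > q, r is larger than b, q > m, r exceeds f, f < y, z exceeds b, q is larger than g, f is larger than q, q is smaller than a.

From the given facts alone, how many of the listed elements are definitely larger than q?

4

Directly above q: f, y, a.
One step further: r (4 so far).
Nothing else is reachable above q; 4 in all.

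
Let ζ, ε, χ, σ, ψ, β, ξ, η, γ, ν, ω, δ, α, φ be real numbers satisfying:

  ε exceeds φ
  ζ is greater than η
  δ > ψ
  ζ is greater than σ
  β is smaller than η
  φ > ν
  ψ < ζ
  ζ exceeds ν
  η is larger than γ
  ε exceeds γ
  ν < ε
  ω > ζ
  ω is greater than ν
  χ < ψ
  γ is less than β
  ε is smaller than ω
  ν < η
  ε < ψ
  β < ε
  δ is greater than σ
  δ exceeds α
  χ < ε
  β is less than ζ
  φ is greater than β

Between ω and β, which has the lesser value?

β

Following the relations from β: β < φ < ε < ψ < ζ < ω.
So β < ω; β is the smaller of the two.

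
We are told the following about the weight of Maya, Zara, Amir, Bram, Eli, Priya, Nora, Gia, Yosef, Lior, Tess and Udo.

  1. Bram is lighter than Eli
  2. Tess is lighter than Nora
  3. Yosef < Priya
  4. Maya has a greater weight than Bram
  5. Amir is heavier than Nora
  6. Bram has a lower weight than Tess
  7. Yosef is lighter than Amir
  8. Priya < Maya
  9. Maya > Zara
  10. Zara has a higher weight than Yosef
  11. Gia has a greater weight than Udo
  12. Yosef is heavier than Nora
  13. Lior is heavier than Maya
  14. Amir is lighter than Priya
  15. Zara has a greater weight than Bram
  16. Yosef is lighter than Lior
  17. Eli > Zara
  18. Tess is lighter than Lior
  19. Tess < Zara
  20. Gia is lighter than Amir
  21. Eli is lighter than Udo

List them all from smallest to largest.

The consecutive links are each given: Bram < Tess; Tess < Nora; Nora < Yosef; Yosef < Zara; Zara < Eli; Eli < Udo; Udo < Gia; Gia < Amir; Amir < Priya; Priya < Maya; Maya < Lior.

Bram < Tess < Nora < Yosef < Zara < Eli < Udo < Gia < Amir < Priya < Maya < Lior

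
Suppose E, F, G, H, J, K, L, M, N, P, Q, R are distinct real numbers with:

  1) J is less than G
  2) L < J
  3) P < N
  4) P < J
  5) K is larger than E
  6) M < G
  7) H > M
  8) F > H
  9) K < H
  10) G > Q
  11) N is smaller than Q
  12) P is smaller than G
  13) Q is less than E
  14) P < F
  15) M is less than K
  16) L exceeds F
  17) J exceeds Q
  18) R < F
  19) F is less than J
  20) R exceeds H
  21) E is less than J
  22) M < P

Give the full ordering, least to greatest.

M < P < N < Q < E < K < H < R < F < L < J < G

The consecutive links are each given: M < P; P < N; N < Q; Q < E; E < K; K < H; H < R; R < F; F < L; L < J; J < G.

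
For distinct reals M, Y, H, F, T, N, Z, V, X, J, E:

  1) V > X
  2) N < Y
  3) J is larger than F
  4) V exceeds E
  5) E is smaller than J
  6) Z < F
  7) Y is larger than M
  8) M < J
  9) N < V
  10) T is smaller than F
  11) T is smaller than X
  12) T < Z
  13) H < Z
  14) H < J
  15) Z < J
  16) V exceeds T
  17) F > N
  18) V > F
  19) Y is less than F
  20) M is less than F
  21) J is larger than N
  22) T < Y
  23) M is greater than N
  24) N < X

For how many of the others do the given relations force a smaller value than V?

Directly below V: N, T, F, E, X.
One step further: M, Y, Z (8 so far).
One step further: H (9 so far).
Nothing else is reachable below V; 9 in all.

9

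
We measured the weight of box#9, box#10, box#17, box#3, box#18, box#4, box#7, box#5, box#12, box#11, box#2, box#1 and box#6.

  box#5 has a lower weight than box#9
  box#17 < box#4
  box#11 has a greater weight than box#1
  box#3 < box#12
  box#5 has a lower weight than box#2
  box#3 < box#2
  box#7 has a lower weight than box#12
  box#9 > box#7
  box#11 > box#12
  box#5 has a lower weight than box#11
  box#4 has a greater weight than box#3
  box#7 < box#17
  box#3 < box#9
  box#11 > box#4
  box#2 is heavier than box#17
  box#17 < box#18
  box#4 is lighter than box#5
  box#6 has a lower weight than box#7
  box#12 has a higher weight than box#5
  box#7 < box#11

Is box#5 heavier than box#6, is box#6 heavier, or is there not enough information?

Chaining the given relations: box#6 < box#7 < box#17 < box#4 < box#5.
So box#5 is heavier.

box#5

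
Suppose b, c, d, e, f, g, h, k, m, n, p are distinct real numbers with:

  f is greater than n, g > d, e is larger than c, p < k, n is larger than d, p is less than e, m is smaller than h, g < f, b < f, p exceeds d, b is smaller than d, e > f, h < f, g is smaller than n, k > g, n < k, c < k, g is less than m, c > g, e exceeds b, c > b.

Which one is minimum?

b

Chaining upward from b: directly above it, d, c, f, e; then g, p, n, k; then m; then h.
That covers every other element, and nothing is given below b, so b is the minimum.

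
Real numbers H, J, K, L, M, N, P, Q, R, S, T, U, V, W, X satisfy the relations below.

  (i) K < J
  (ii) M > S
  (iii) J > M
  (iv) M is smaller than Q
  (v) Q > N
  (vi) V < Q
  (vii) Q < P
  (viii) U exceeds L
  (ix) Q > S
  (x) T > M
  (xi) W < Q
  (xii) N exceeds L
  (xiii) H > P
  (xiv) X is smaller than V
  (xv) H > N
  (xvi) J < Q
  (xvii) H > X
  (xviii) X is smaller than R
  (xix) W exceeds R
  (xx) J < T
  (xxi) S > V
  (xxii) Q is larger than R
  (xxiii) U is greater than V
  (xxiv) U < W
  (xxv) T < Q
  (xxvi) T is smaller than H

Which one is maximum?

H

X is not greatest since X < H; V is not greatest since V < U; L is not greatest since L < N; R is not greatest since R < W; K is not greatest since K < J; S is not greatest since S < M; M is not greatest since M < Q; N is not greatest since N < Q; J is not greatest since J < Q; U is not greatest since U < W; W is not greatest since W < Q; T is not greatest since T < H; Q is not greatest since Q < P; P is not greatest since P < H.
Only H has nothing above it, so H is the maximum.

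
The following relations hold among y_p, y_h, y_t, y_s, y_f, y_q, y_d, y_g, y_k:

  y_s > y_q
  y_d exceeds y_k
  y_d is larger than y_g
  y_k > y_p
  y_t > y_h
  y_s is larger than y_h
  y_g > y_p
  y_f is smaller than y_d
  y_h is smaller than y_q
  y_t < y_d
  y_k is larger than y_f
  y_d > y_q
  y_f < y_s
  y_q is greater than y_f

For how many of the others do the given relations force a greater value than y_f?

Directly above y_f: y_k, y_q, y_s, y_d.
Nothing else is reachable above y_f; 4 in all.

4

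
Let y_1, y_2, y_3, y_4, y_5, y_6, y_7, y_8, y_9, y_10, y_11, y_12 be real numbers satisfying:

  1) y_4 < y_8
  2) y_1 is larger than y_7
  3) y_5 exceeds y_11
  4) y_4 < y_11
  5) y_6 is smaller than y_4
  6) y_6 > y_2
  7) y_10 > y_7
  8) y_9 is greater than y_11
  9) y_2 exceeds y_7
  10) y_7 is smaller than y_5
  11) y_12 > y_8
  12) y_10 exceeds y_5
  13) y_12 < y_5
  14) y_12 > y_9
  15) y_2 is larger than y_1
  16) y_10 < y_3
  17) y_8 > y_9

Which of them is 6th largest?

y_9

Piecing the relations together gives one ordering: y_7 < y_1 < y_2 < y_6 < y_4 < y_11 < y_9 < y_8 < y_12 < y_5 < y_10 < y_3.
Counting 6 from the largest end gives y_9.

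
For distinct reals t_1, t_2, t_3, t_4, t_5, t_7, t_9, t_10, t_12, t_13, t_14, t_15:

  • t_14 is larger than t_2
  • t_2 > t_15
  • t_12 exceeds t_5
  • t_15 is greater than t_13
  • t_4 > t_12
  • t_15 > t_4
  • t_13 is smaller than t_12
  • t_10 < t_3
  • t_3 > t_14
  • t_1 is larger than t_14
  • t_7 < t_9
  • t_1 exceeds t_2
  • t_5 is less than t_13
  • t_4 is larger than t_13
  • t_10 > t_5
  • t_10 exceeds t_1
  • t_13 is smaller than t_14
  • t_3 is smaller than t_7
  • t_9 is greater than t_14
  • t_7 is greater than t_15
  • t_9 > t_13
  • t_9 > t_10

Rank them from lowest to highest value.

Each adjacent pair is fixed by a given relation: t_5 < t_13; t_13 < t_12; t_12 < t_4; t_4 < t_15; t_15 < t_2; t_2 < t_14; t_14 < t_1; t_1 < t_10; t_10 < t_3; t_3 < t_7; t_7 < t_9. Chaining them end to end gives the full order.

t_5 < t_13 < t_12 < t_4 < t_15 < t_2 < t_14 < t_1 < t_10 < t_3 < t_7 < t_9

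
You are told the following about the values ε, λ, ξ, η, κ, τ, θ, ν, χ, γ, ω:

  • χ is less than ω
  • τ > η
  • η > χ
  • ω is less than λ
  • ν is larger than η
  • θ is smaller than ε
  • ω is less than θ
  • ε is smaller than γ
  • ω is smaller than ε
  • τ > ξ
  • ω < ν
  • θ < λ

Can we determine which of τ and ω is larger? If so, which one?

undetermined

Following every chain through ω: above ω we get θ, λ, ε, γ, ν; below ω we get χ.
τ is not reached, and no chain runs the other way from τ to ω.
So the given relations leave the order of ω and τ undetermined.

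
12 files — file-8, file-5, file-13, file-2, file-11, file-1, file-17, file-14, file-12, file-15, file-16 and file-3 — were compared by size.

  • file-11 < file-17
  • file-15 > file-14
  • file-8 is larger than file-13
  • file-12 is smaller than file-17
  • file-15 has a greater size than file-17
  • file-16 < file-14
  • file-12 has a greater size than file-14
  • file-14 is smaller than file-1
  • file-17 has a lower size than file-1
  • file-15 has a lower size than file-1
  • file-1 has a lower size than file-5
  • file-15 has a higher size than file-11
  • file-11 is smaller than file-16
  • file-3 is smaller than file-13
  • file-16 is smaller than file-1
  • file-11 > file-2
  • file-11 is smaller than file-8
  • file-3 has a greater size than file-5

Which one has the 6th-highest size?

file-15

Piecing the relations together gives one ordering: file-2 < file-11 < file-16 < file-14 < file-12 < file-17 < file-15 < file-1 < file-5 < file-3 < file-13 < file-8.
The 6th largest is file-15.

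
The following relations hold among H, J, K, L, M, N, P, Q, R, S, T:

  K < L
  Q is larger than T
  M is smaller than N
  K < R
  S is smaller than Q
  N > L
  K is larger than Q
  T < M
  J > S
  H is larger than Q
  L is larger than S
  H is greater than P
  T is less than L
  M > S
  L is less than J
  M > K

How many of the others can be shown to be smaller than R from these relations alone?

Directly below R: K.
One step further: Q (2 so far).
One step further: T, S (4 so far).
Nothing else is reachable below R; 4 in all.

4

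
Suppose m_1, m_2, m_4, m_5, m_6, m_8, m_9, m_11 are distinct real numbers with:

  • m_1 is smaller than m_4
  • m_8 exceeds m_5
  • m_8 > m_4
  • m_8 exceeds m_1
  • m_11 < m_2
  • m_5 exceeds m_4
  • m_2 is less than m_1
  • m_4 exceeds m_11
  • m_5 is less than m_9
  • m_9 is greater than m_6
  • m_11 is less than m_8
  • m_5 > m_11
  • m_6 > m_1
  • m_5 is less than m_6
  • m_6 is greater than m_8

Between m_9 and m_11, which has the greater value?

m_9

Link the given pairs in sequence: m_11 < m_2; m_2 < m_1; m_1 < m_4; m_4 < m_5; m_5 < m_8; m_8 < m_6; m_6 < m_9.
Together: m_11 < m_2 < m_1 < m_4 < m_5 < m_8 < m_6 < m_9.
So m_11 < m_9; m_9 is the larger of the two.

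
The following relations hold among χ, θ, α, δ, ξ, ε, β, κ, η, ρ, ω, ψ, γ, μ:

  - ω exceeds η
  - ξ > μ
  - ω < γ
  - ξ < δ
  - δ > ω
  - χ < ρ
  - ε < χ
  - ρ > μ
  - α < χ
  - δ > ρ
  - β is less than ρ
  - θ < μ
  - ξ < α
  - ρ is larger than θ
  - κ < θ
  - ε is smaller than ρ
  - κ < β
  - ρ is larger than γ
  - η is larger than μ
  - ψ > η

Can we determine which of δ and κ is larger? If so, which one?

κ < θ and θ < μ give κ < μ.
Then μ < ξ extends the chain to ξ.
With ξ < α: κ < θ < μ < ξ < α.
With α < χ: κ < θ < μ < ξ < α < χ.
With χ < ρ: κ < θ < μ < ξ < α < χ < ρ.
Then ρ < δ extends the chain to δ.
So δ is larger.

δ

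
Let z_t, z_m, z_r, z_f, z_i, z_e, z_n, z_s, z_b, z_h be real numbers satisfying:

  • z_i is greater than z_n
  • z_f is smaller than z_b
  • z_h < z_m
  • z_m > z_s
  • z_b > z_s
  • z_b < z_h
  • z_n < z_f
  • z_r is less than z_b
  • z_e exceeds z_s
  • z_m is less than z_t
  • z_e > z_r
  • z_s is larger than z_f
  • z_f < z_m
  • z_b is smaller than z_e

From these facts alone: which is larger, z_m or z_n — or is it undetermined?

z_m

z_n < z_f < z_b < z_h < z_m, by transitivity through z_f, z_b, z_h.
So z_m is larger.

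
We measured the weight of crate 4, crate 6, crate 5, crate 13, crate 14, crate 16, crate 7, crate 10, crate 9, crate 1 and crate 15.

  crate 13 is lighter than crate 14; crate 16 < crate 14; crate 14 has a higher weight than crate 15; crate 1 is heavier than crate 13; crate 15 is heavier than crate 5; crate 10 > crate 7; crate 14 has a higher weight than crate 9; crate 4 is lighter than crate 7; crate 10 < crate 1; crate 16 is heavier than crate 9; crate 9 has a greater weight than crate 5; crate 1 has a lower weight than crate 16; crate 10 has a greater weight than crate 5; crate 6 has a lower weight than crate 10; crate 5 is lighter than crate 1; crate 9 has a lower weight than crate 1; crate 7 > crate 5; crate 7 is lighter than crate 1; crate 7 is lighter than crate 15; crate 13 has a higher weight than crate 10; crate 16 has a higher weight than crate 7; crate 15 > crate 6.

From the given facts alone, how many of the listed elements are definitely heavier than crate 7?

6

The elements the relations force above crate 7 are crate 10, crate 13, crate 15, crate 1, crate 16, crate 14 — no chain reaches any other.
That is 6.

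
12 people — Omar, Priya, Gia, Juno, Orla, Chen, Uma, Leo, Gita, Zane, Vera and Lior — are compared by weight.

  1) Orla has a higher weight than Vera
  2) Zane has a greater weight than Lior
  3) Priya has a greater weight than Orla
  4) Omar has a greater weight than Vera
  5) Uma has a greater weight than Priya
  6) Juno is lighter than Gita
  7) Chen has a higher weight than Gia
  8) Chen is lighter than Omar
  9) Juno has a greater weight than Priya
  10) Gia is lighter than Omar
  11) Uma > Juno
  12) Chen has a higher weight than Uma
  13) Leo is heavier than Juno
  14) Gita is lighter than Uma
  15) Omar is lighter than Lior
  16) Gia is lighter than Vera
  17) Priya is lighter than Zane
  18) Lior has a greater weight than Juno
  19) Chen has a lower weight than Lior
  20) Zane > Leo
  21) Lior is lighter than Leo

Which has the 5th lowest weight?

Piecing the relations together gives one ordering: Gia < Vera < Orla < Priya < Juno < Gita < Uma < Chen < Omar < Lior < Leo < Zane.
Counting 5 from the smallest end gives Juno.

Juno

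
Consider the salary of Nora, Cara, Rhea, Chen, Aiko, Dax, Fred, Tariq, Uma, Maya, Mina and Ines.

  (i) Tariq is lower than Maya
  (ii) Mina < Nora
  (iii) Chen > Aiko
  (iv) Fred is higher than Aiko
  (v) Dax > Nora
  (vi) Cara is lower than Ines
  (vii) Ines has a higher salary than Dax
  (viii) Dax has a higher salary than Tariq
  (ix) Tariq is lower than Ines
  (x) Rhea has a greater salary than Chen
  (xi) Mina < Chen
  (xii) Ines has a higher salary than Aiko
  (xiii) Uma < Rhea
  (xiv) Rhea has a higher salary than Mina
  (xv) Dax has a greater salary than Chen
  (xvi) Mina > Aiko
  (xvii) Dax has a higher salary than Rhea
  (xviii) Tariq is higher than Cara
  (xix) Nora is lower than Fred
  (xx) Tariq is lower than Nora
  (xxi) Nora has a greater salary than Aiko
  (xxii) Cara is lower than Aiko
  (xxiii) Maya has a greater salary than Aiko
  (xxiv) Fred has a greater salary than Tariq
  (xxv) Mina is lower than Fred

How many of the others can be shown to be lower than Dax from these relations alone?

The elements the relations force below Dax are Cara, Tariq, Aiko, Mina, Chen, Nora, Uma, Rhea — no chain reaches any other.
That is 8.

8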